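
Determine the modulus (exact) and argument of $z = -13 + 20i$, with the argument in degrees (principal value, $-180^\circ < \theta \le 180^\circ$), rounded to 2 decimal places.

|z| = sqrt((-13)^2 + 20^2) = sqrt(569)
arg(z) = arctan(b/a) = arctan(20/-13) (quadrant-adjusted) = 123.02°


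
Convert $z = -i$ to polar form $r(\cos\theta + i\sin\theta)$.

r = |z| = sqrt(a^2 + b^2) = sqrt((0)^2 + (-1)^2) = sqrt(0 + 1) = sqrt(1) = 1
a = 0 and b < 0, so z lies on the negative imaginary axis: θ = 270°
z = 1(cos 270° + i sin 270°)


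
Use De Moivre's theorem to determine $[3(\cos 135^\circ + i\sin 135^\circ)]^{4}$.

By De Moivre: z^n = r^n(cos(nθ) + i sin(nθ))
= 3^4(cos(4*135°) + i sin(4*135°))
= 81(cos 180° + i sin 180°)
= -81


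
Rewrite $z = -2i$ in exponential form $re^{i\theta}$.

r = |z| = sqrt((0)^2 + (-2)^2) = sqrt(0 + 4) = sqrt(4) = 2
a = 0 and b < 0, so z lies on the negative imaginary axis: θ = -90° = -π/2
z = 2e^(-i*π/2)


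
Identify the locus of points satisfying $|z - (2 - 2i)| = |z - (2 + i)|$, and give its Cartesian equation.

|z - z1| = |z - z2| means z is equidistant from z1 and z2,
i.e. the perpendicular bisector of the segment from (2, -2) to (2, 1) (midpoint (2, -1/2)).
With z = x + yi, square both sides:
(x - 2)^2 + (y - (-2))^2 = (x - 2)^2 + (y - 1)^2
The x^2 and y^2 terms cancel: 0x + 6y = 5 - 8 = -3
Simplify: y = -1/2
Locus: Perpendicular bisector of the segment from (2, -2) to (2, 1): the line y = -1/2


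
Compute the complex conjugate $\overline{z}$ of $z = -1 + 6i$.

If z = a + bi, then conjugate(z) = a - bi
conjugate(-1 + 6i) = -1 - 6i


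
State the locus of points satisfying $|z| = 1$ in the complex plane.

|z| = 1 means sqrt(x^2 + y^2) = 1
This is a circle of radius 1 centered at the origin


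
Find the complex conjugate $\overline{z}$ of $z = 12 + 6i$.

If z = a + bi, then conjugate(z) = a - bi
conjugate(12 + 6i) = 12 - 6i


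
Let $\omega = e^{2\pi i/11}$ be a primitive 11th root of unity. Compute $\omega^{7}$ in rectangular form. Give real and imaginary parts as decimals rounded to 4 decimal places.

ω^7 = e^(2πi·7/11) = e^(i·14π/11)
= cos(14π/11) + i sin(14π/11)
= -0.6549 - 0.7557i


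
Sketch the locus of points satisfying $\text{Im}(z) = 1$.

Im(z) = y where z = x + yi; the equation y = 1 is satisfied by all points with that y-coordinate
Locus: Horizontal line y = 1


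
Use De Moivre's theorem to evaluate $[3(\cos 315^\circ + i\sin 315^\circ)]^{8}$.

By De Moivre: z^n = r^n(cos(nθ) + i sin(nθ))
= 3^8(cos(8*315°) + i sin(8*315°))
= 6561(cos 0° + i sin 0°)
= 6561


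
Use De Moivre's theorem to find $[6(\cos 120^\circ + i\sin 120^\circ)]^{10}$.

By De Moivre: z^n = r^n(cos(nθ) + i sin(nθ))
= 6^10(cos(10*120°) + i sin(10*120°))
= 60466176(cos 120° + i sin 120°)
= -30233088 + 30233088*sqrt(3)i


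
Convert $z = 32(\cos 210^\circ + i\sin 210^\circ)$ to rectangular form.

a = r cos θ = 32 * -sqrt(3)/2 = -16*sqrt(3)
b = r sin θ = 32 * -1/2 = -16
z = -16*sqrt(3) - 16i


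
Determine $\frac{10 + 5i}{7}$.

Divisor is real, so divide each part by 7:
= 10/7 + (5/7)i


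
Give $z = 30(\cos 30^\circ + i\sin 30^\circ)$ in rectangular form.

a = r cos θ = 30 * sqrt(3)/2 = 15*sqrt(3)
b = r sin θ = 30 * 1/2 = 15
z = 15*sqrt(3) + 15i


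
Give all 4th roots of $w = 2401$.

|w| = 2401, arg(w) = 0°
Root modulus = 2401^(1/4) = 7
Root arguments: θ_k = (0° + 360°k)/4 for k = 0, 1, ..., 3
Roots: 7, 7i, -7, -7i


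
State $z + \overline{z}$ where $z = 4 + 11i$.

z + conjugate(z) = (a + bi) + (a - bi) = 2a
= 2 * 4 = 8


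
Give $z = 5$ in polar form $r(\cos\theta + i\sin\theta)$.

r = |z| = sqrt(a^2 + b^2) = sqrt((5)^2 + (0)^2) = sqrt(25 + 0) = sqrt(25) = 5
b = 0 and a > 0, so z lies on the positive real axis: θ = 0°
z = 5(cos 0° + i sin 0°)


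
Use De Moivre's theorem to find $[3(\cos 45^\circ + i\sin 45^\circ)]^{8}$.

By De Moivre: z^n = r^n(cos(nθ) + i sin(nθ))
= 3^8(cos(8*45°) + i sin(8*45°))
= 6561(cos 0° + i sin 0°)
= 6561


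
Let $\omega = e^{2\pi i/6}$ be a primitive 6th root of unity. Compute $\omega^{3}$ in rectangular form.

ω^3 = e^(2πi·3/6) = e^(i·1π)
= cos(1π) + i sin(1π)
= -1


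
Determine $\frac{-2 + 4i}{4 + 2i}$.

Multiply numerator and denominator by conjugate (4 - 2i):
= (-2 + 4i)(4 - 2i) / (4^2 + 2^2)
= (20i) / 20
= i


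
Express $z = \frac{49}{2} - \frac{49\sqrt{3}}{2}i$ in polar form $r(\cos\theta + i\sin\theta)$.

r = |z| = sqrt(a^2 + b^2) = sqrt((49/2)^2 + (-49*sqrt(3)/2)^2) = sqrt(2401/4 + 7203/4) = sqrt(2401) = 49
θ = arctan(b/a) = arctan(-42.4352/24.5) (quadrant-adjusted) = 300°
z = 49(cos 300° + i sin 300°)


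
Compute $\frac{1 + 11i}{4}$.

Divisor is real, so divide each part by 4:
= 1/4 + (11/4)i


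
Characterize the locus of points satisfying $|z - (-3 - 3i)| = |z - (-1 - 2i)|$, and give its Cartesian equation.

|z - z1| = |z - z2| means z is equidistant from z1 and z2,
i.e. the perpendicular bisector of the segment from (-3, -3) to (-1, -2) (midpoint (-2, -5/2)).
With z = x + yi, square both sides:
(x - (-3))^2 + (y - (-3))^2 = (x - (-1))^2 + (y - (-2))^2
The x^2 and y^2 terms cancel: 4x + 2y = 5 - 18 = -13
Simplify: 4x + 2y = -13
Locus: Perpendicular bisector of the segment from (-3, -3) to (-1, -2): the line 4x + 2y = -13


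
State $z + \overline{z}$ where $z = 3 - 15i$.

z + conjugate(z) = (a + bi) + (a - bi) = 2a
= 2 * 3 = 6


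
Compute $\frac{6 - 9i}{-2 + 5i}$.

Multiply numerator and denominator by conjugate (-2 - 5i):
= (6 - 9i)(-2 - 5i) / ((-2)^2 + 5^2)
= (-57 - 12i) / 29
= -57/29 - (12/29)i


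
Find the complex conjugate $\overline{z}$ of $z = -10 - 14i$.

If z = a + bi, then conjugate(z) = a - bi
conjugate(-10 - 14i) = -10 + 14i


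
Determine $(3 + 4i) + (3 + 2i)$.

(3 + 3) + (4 + 2)i = 6 + 6i


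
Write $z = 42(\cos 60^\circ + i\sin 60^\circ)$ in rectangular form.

a = r cos θ = 42 * 1/2 = 21
b = r sin θ = 42 * sqrt(3)/2 = 21*sqrt(3)
z = 21 + 21*sqrt(3)i


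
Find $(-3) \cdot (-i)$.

(a1*a2 - b1*b2) + (a1*b2 + b1*a2)i
= (0 - 0) + (3 + 0)i
= 3i


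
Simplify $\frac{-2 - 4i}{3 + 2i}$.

Multiply numerator and denominator by conjugate (3 - 2i):
= (-2 - 4i)(3 - 2i) / (3^2 + 2^2)
= (-14 - 8i) / 13
= -14/13 - (8/13)i


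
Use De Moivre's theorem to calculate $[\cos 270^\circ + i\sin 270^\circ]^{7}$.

By De Moivre: z^n = r^n(cos(nθ) + i sin(nθ))
= 1^7(cos(7*270°) + i sin(7*270°))
= 1(cos 90° + i sin 90°)
= i


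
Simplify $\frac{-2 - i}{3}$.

Divisor is real, so divide each part by 3:
= -2/3 - (1/3)i


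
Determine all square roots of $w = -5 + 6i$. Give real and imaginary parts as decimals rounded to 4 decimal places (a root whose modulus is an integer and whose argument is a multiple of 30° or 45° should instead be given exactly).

|w| = sqrt(61) ≈ 7.810250, arg(w) ≈ 129.805571°
Root modulus = sqrt(61)^(1/2) ≈ 2.794682
Root arguments: θ_k = (arg(w) + 360°k)/2 for k = 0, 1, ..., 1
Compute each root as (root modulus)(cos θ_k + i sin θ_k) using full-precision intermediates, then round to 4 decimal places.
Roots: 1.1854 + 2.5308i, -1.1854 - 2.5308i


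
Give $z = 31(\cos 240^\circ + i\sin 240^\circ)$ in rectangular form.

a = r cos θ = 31 * -1/2 = -31/2
b = r sin θ = 31 * -sqrt(3)/2 = -31*sqrt(3)/2
z = -31/2 - (31*sqrt(3)/2)i


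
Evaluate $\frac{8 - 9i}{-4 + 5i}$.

Multiply numerator and denominator by conjugate (-4 - 5i):
= (8 - 9i)(-4 - 5i) / ((-4)^2 + 5^2)
= (-77 - 4i) / 41
= -77/41 - (4/41)i


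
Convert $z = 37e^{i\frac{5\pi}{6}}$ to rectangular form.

a = r cos θ = 37 * -sqrt(3)/2 = -37*sqrt(3)/2
b = r sin θ = 37 * 1/2 = 37/2
z = -37*sqrt(3)/2 + (37/2)i


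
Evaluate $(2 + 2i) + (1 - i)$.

(2 + 1) + (2 + (-1))i = 3 + i


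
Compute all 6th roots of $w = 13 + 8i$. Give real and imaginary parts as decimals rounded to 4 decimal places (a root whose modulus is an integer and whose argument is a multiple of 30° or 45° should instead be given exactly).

|w| = sqrt(233) ≈ 15.264338, arg(w) ≈ 31.607502°
Root modulus = sqrt(233)^(1/6) ≈ 1.574997
Root arguments: θ_k = (arg(w) + 360°k)/6 for k = 0, 1, ..., 5
Compute each root as (root modulus)(cos θ_k + i sin θ_k) using full-precision intermediates, then round to 4 decimal places.
Roots: 1.5683 + 0.1446i, 0.6589 + 1.4305i, -0.9094 + 1.2859i, -1.5683 - 0.1446i, -0.6589 - 1.4305i, 0.9094 - 1.2859i


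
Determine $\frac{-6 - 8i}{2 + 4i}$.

Multiply numerator and denominator by conjugate (2 - 4i):
= (-6 - 8i)(2 - 4i) / (2^2 + 4^2)
= (-44 + 8i) / 20
Divide through by 4: (-11 + 2i) / 5
= -11/5 + (2/5)i


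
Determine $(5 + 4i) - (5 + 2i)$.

(5 - 5) + (4 - 2)i = 2i


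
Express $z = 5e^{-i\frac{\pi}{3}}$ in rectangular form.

a = r cos θ = 5 * 1/2 = 5/2
b = r sin θ = 5 * -sqrt(3)/2 = -5*sqrt(3)/2
z = 5/2 - (5*sqrt(3)/2)i


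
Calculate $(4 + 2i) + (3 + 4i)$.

(4 + 3) + (2 + 4)i = 7 + 6i


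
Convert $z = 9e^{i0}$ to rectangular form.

a = r cos θ = 9 * 1 = 9
b = r sin θ = 9 * 0 = 0
z = 9


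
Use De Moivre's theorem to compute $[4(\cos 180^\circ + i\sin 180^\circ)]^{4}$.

By De Moivre: z^n = r^n(cos(nθ) + i sin(nθ))
= 4^4(cos(4*180°) + i sin(4*180°))
= 256(cos 0° + i sin 0°)
= 256


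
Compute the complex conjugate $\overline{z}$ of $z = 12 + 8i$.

If z = a + bi, then conjugate(z) = a - bi
conjugate(12 + 8i) = 12 - 8i


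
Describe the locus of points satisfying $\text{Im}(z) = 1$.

Im(z) = y where z = x + yi; the equation y = 1 is satisfied by all points with that y-coordinate
Locus: Horizontal line y = 1


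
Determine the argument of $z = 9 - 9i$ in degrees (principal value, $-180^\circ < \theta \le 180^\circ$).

θ = arctan(b/a) = arctan(-9/9) (quadrant-adjusted) = -45°


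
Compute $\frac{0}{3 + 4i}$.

Multiply numerator and denominator by conjugate (3 - 4i):
= (0)(3 - 4i) / (3^2 + 4^2)
= (0) / 25
= 0


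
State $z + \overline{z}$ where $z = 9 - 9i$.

z + conjugate(z) = (a + bi) + (a - bi) = 2a
= 2 * 9 = 18


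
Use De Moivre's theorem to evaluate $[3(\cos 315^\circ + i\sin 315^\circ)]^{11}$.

By De Moivre: z^n = r^n(cos(nθ) + i sin(nθ))
= 3^11(cos(11*315°) + i sin(11*315°))
= 177147(cos 225° + i sin 225°)
= -177147*sqrt(2)/2 - (177147*sqrt(2)/2)i


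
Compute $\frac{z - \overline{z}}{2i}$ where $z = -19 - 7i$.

z - conjugate(z) = 2bi
(z - conjugate(z))/(2i) = 2bi/(2i) = b = -7


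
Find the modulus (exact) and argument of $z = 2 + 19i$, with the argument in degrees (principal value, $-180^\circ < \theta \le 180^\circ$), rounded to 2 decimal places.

|z| = sqrt(2^2 + 19^2) = sqrt(365)
arg(z) = arctan(b/a) = arctan(19/2) (quadrant-adjusted) = 83.99°


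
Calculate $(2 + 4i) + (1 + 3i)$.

(2 + 1) + (4 + 3)i = 3 + 7i


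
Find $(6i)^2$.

(a + bi)^2 = a^2 - b^2 + 2abi
= 0^2 - 6^2 + 2*0*6i
= -36


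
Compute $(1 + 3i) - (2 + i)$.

(1 - 2) + (3 - 1)i = -1 + 2i


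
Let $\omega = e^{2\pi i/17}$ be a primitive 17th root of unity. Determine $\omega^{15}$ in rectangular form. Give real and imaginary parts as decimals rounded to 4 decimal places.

ω^15 = e^(2πi·15/17) = e^(i·30π/17)
= cos(30π/17) + i sin(30π/17)
= 0.7390 - 0.6737i


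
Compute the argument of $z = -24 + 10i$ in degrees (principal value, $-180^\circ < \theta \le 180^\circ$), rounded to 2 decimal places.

θ = arctan(b/a) = arctan(10/-24) (quadrant-adjusted) = 157.38°


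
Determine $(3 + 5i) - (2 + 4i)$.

(3 - 2) + (5 - 4)i = 1 + i


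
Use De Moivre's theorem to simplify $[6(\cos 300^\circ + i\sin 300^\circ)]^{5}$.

By De Moivre: z^n = r^n(cos(nθ) + i sin(nθ))
= 6^5(cos(5*300°) + i sin(5*300°))
= 7776(cos 60° + i sin 60°)
= 3888 + 3888*sqrt(3)i


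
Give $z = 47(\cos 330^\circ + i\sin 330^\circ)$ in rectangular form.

a = r cos θ = 47 * sqrt(3)/2 = 47*sqrt(3)/2
b = r sin θ = 47 * -1/2 = -47/2
z = 47*sqrt(3)/2 - (47/2)i


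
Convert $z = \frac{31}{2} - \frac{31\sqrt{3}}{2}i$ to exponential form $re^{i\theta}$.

r = |z| = sqrt((31/2)^2 + (-31*sqrt(3)/2)^2) = sqrt(961/4 + 2883/4) = sqrt(961) = 31
θ = arctan(b/a) = arctan(-26.8468/15.5) (quadrant-adjusted) = -60° = -π/3
z = 31e^(-i*π/3)


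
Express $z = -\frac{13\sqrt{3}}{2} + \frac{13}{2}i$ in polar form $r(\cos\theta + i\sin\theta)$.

r = |z| = sqrt(a^2 + b^2) = sqrt((-13*sqrt(3)/2)^2 + (13/2)^2) = sqrt(507/4 + 169/4) = sqrt(169) = 13
θ = arctan(b/a) = arctan(6.5/-11.2583) (quadrant-adjusted) = 150°
z = 13(cos 150° + i sin 150°)


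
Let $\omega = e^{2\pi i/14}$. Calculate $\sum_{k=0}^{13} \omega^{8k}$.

Let ζ = ω^8 = e^(2πi·8/14). Since 14 ∤ 8, ζ ≠ 1.
Sum = Σ_{k=0}^{13} ζ^k = (ζ^14 - 1)/(ζ - 1) = (ω^{8·14} - 1)/(ζ - 1) = (1 - 1)/(ζ - 1) = 0


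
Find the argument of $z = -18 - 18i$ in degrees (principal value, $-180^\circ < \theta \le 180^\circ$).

θ = arctan(b/a) = arctan(-18/-18) (quadrant-adjusted) = -135°


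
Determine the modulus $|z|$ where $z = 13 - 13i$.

|z| = sqrt(a^2 + b^2) = sqrt(13^2 + (-13)^2) = sqrt(338) = sqrt(338)


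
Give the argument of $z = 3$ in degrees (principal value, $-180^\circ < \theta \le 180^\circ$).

b = 0 and a > 0, so z lies on the positive real axis: θ = 0°


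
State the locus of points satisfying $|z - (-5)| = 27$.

|z - z0| = r describes a circle centered at z0 with radius r
Here z0 = -5 and r = 27
Locus: Circle centered at (-5, 0) with radius 27


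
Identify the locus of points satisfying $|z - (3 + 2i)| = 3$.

|z - z0| = r describes a circle centered at z0 with radius r
Here z0 = 3 + 2i and r = 3
Locus: Circle centered at (3, 2) with radius 3


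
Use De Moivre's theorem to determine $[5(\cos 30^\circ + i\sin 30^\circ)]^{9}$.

By De Moivre: z^n = r^n(cos(nθ) + i sin(nθ))
= 5^9(cos(9*30°) + i sin(9*30°))
= 1953125(cos 270° + i sin 270°)
= -1953125i


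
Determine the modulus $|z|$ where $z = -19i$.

|z| = sqrt(a^2 + b^2) = sqrt(0^2 + (-19)^2) = sqrt(361) = 19


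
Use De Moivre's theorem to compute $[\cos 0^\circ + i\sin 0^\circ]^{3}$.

By De Moivre: z^n = r^n(cos(nθ) + i sin(nθ))
= 1^3(cos(3*0°) + i sin(3*0°))
= 1(cos 0° + i sin 0°)
= 1


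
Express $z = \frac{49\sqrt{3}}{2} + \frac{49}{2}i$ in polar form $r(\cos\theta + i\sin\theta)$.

r = |z| = sqrt(a^2 + b^2) = sqrt((49*sqrt(3)/2)^2 + (49/2)^2) = sqrt(7203/4 + 2401/4) = sqrt(2401) = 49
θ = arctan(b/a) = arctan(24.5/42.4352) (quadrant-adjusted) = 30°
z = 49(cos 30° + i sin 30°)


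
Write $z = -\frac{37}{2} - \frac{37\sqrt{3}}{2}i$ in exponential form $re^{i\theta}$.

r = |z| = sqrt((-37/2)^2 + (-37*sqrt(3)/2)^2) = sqrt(1369/4 + 4107/4) = sqrt(1369) = 37
θ = arctan(b/a) = arctan(-32.0429/-18.5) (quadrant-adjusted) = -120° = -2π/3
z = 37e^(-i*2π/3)


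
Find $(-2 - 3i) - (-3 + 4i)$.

(-2 - (-3)) + (-3 - 4)i = 1 - 7i


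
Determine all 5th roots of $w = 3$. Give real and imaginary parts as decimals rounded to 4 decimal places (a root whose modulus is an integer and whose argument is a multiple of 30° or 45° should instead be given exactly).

|w| = 3, arg(w) = 0°
Root modulus = 3^(1/5) ≈ 1.245731
Root arguments: θ_k = (0° + 360°k)/5 for k = 0, 1, ..., 4
Compute each root as (root modulus)(cos θ_k + i sin θ_k) using full-precision intermediates, then round to 4 decimal places.
Roots: 1.2457, 0.3850 + 1.1848i, -1.0078 + 0.7322i, -1.0078 - 0.7322i, 0.3850 - 1.1848i


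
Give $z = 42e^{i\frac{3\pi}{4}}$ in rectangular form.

a = r cos θ = 42 * -sqrt(2)/2 = -21*sqrt(2)
b = r sin θ = 42 * sqrt(2)/2 = 21*sqrt(2)
z = -21*sqrt(2) + 21*sqrt(2)i


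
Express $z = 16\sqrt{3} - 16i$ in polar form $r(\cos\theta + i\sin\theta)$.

r = |z| = sqrt(a^2 + b^2) = sqrt((16*sqrt(3))^2 + (-16)^2) = sqrt(768 + 256) = sqrt(1024) = 32
θ = arctan(b/a) = arctan(-16/27.7128) (quadrant-adjusted) = 330°
z = 32(cos 330° + i sin 330°)


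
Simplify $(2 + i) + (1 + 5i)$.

(2 + 1) + (1 + 5)i = 3 + 6i


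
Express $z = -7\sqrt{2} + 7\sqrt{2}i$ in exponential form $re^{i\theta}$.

r = |z| = sqrt((-7*sqrt(2))^2 + (7*sqrt(2))^2) = sqrt(98 + 98) = sqrt(196) = 14
θ = arctan(b/a) = arctan(9.8995/-9.8995) (quadrant-adjusted) = 135° = 3π/4
z = 14e^(i*3π/4)


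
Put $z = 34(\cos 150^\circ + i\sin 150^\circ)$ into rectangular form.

a = r cos θ = 34 * -sqrt(3)/2 = -17*sqrt(3)
b = r sin θ = 34 * 1/2 = 17
z = -17*sqrt(3) + 17i


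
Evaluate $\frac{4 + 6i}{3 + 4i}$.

Multiply numerator and denominator by conjugate (3 - 4i):
= (4 + 6i)(3 - 4i) / (3^2 + 4^2)
= (36 + 2i) / 25
= 36/25 + (2/25)i


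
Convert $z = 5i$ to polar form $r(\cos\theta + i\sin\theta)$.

r = |z| = sqrt(a^2 + b^2) = sqrt((0)^2 + (5)^2) = sqrt(0 + 25) = sqrt(25) = 5
a = 0 and b > 0, so z lies on the positive imaginary axis: θ = 90°
z = 5(cos 90° + i sin 90°)


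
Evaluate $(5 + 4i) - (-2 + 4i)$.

(5 - (-2)) + (4 - 4)i = 7


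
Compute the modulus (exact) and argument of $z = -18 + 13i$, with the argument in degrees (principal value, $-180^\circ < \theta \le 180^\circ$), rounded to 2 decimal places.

|z| = sqrt((-18)^2 + 13^2) = sqrt(493)
arg(z) = arctan(b/a) = arctan(13/-18) (quadrant-adjusted) = 144.16°


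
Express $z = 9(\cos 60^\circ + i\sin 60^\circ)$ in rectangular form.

a = r cos θ = 9 * 1/2 = 9/2
b = r sin θ = 9 * sqrt(3)/2 = 9*sqrt(3)/2
z = 9/2 + (9*sqrt(3)/2)i


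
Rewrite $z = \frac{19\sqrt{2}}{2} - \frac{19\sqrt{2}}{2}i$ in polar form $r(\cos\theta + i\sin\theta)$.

r = |z| = sqrt(a^2 + b^2) = sqrt((19*sqrt(2)/2)^2 + (-19*sqrt(2)/2)^2) = sqrt(361/2 + 361/2) = sqrt(361) = 19
θ = arctan(b/a) = arctan(-13.435/13.435) (quadrant-adjusted) = 315°
z = 19(cos 315° + i sin 315°)


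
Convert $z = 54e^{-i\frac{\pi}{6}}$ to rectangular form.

a = r cos θ = 54 * sqrt(3)/2 = 27*sqrt(3)
b = r sin θ = 54 * -1/2 = -27
z = 27*sqrt(3) - 27i


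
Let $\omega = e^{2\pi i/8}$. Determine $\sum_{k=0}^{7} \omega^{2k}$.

Let ζ = ω^2 = e^(2πi·2/8). Since 8 ∤ 2, ζ ≠ 1.
Sum = Σ_{k=0}^{7} ζ^k = (ζ^8 - 1)/(ζ - 1) = (ω^{2·8} - 1)/(ζ - 1) = (1 - 1)/(ζ - 1) = 0


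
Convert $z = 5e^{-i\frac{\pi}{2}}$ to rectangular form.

a = r cos θ = 5 * 0 = 0
b = r sin θ = 5 * -1 = -5
z = -5i


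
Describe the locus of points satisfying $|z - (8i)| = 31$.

|z - z0| = r describes a circle centered at z0 with radius r
Here z0 = 8i and r = 31
Locus: Circle centered at (0, 8) with radius 31


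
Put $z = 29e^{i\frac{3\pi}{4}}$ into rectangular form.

a = r cos θ = 29 * -sqrt(2)/2 = -29*sqrt(2)/2
b = r sin θ = 29 * sqrt(2)/2 = 29*sqrt(2)/2
z = -29*sqrt(2)/2 + (29*sqrt(2)/2)i


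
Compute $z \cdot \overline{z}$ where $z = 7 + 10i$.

z * conjugate(z) = |z|^2 = a^2 + b^2
= 7^2 + 10^2 = 149


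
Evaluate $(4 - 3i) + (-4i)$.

(4 + 0) + (-3 + (-4))i = 4 - 7i


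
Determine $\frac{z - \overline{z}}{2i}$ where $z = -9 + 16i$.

z - conjugate(z) = 2bi
(z - conjugate(z))/(2i) = 2bi/(2i) = b = 16


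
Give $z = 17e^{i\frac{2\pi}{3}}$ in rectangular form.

a = r cos θ = 17 * -1/2 = -17/2
b = r sin θ = 17 * sqrt(3)/2 = 17*sqrt(3)/2
z = -17/2 + (17*sqrt(3)/2)i


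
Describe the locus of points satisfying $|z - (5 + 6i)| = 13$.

|z - z0| = r describes a circle centered at z0 with radius r
Here z0 = 5 + 6i and r = 13
Locus: Circle centered at (5, 6) with radius 13


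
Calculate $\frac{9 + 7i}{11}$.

Divisor is real, so divide each part by 11:
= 9/11 + (7/11)i


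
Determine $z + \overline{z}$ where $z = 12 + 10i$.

z + conjugate(z) = (a + bi) + (a - bi) = 2a
= 2 * 12 = 24


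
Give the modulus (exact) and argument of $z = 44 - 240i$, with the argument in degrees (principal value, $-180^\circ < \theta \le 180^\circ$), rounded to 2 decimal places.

|z| = sqrt(44^2 + (-240)^2) = 244
arg(z) = arctan(b/a) = arctan(-240/44) (quadrant-adjusted) = -79.61°


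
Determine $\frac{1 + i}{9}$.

Divisor is real, so divide each part by 9:
= 1/9 + (1/9)i


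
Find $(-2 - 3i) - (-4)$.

(-2 - (-4)) + (-3 - 0)i = 2 - 3i


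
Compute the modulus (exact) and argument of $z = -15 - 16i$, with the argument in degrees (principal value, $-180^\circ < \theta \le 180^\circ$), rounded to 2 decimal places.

|z| = sqrt((-15)^2 + (-16)^2) = sqrt(481)
arg(z) = arctan(b/a) = arctan(-16/-15) (quadrant-adjusted) = -133.15°


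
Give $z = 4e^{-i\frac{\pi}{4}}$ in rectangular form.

a = r cos θ = 4 * sqrt(2)/2 = 2*sqrt(2)
b = r sin θ = 4 * -sqrt(2)/2 = -2*sqrt(2)
z = 2*sqrt(2) - 2*sqrt(2)i


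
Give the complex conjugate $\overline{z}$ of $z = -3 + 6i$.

If z = a + bi, then conjugate(z) = a - bi
conjugate(-3 + 6i) = -3 - 6i


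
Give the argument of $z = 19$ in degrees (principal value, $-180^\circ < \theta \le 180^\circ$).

b = 0 and a > 0, so z lies on the positive real axis: θ = 0°


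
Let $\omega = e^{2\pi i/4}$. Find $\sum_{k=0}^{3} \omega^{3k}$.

Let ζ = ω^3 = e^(2πi·3/4). Since 4 ∤ 3, ζ ≠ 1.
Sum = Σ_{k=0}^{3} ζ^k = (ζ^4 - 1)/(ζ - 1) = (ω^{3·4} - 1)/(ζ - 1) = (1 - 1)/(ζ - 1) = 0


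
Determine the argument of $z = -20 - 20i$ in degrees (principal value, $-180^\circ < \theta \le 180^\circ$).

θ = arctan(b/a) = arctan(-20/-20) (quadrant-adjusted) = -135°


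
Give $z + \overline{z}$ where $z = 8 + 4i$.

z + conjugate(z) = (a + bi) + (a - bi) = 2a
= 2 * 8 = 16


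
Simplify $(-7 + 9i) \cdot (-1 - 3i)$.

(a1*a2 - b1*b2) + (a1*b2 + b1*a2)i
= (7 - (-27)) + (21 + (-9))i
= 34 + 12i


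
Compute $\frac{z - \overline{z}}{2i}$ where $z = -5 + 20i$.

z - conjugate(z) = 2bi
(z - conjugate(z))/(2i) = 2bi/(2i) = b = 20


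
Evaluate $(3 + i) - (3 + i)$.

(3 - 3) + (1 - 1)i = 0


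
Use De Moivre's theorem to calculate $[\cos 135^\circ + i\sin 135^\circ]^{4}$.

By De Moivre: z^n = r^n(cos(nθ) + i sin(nθ))
= 1^4(cos(4*135°) + i sin(4*135°))
= 1(cos 180° + i sin 180°)
= -1


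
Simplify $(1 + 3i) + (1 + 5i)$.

(1 + 1) + (3 + 5)i = 2 + 8i


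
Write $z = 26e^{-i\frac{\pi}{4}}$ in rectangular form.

a = r cos θ = 26 * sqrt(2)/2 = 13*sqrt(2)
b = r sin θ = 26 * -sqrt(2)/2 = -13*sqrt(2)
z = 13*sqrt(2) - 13*sqrt(2)i


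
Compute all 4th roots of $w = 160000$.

|w| = 160000, arg(w) = 0°
Root modulus = 160000^(1/4) = 20
Root arguments: θ_k = (0° + 360°k)/4 for k = 0, 1, ..., 3
Roots: 20, 20i, -20, -20i


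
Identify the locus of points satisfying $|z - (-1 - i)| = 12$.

|z - z0| = r describes a circle centered at z0 with radius r
Here z0 = -1 - i and r = 12
Locus: Circle centered at (-1, -1) with radius 12


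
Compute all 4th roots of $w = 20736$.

|w| = 20736, arg(w) = 0°
Root modulus = 20736^(1/4) = 12
Root arguments: θ_k = (0° + 360°k)/4 for k = 0, 1, ..., 3
Roots: 12, 12i, -12, -12i


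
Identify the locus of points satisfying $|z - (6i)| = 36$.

|z - z0| = r describes a circle centered at z0 with radius r
Here z0 = 6i and r = 36
Locus: Circle centered at (0, 6) with radius 36


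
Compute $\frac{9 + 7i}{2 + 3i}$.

Multiply numerator and denominator by conjugate (2 - 3i):
= (9 + 7i)(2 - 3i) / (2^2 + 3^2)
= (39 - 13i) / 13
= 3 - i


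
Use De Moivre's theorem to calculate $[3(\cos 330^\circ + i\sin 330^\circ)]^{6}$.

By De Moivre: z^n = r^n(cos(nθ) + i sin(nθ))
= 3^6(cos(6*330°) + i sin(6*330°))
= 729(cos 180° + i sin 180°)
= -729


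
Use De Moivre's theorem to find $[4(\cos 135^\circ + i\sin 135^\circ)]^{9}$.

By De Moivre: z^n = r^n(cos(nθ) + i sin(nθ))
= 4^9(cos(9*135°) + i sin(9*135°))
= 262144(cos 135° + i sin 135°)
= -131072*sqrt(2) + 131072*sqrt(2)i


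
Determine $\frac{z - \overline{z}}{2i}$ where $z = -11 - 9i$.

z - conjugate(z) = 2bi
(z - conjugate(z))/(2i) = 2bi/(2i) = b = -9


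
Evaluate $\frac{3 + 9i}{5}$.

Divisor is real, so divide each part by 5:
= 3/5 + (9/5)i


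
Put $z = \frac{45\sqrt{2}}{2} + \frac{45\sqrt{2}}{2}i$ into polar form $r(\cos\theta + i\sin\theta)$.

r = |z| = sqrt(a^2 + b^2) = sqrt((45*sqrt(2)/2)^2 + (45*sqrt(2)/2)^2) = sqrt(2025/2 + 2025/2) = sqrt(2025) = 45
θ = arctan(b/a) = arctan(31.8198/31.8198) (quadrant-adjusted) = 45°
z = 45(cos 45° + i sin 45°)


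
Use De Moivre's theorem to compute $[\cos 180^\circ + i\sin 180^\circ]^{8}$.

By De Moivre: z^n = r^n(cos(nθ) + i sin(nθ))
= 1^8(cos(8*180°) + i sin(8*180°))
= 1(cos 0° + i sin 0°)
= 1


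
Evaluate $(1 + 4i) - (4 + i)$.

(1 - 4) + (4 - 1)i = -3 + 3i


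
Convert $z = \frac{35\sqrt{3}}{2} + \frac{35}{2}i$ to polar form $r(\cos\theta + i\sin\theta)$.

r = |z| = sqrt(a^2 + b^2) = sqrt((35*sqrt(3)/2)^2 + (35/2)^2) = sqrt(3675/4 + 1225/4) = sqrt(1225) = 35
θ = arctan(b/a) = arctan(17.5/30.3109) (quadrant-adjusted) = 30°
z = 35(cos 30° + i sin 30°)


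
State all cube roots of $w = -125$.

|w| = 125, arg(w) = 180°
Root modulus = 125^(1/3) = 5
Root arguments: θ_k = (180° + 360°k)/3 for k = 0, 1, ..., 2
Roots: 5/2 + (5*sqrt(3)/2)i, -5, 5/2 - (5*sqrt(3)/2)i


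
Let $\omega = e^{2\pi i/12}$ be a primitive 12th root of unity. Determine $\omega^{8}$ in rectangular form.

ω^8 = e^(2πi·8/12) = e^(i·4π/3)
= cos(4π/3) + i sin(4π/3)
= -1/2 - (sqrt(3)/2)i


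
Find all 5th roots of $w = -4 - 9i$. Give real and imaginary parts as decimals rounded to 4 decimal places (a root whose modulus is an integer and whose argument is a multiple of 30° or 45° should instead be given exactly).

|w| = sqrt(97) ≈ 9.848858, arg(w) ≈ 246.037511°
Root modulus = sqrt(97)^(1/5) ≈ 1.580073
Root arguments: θ_k = (arg(w) + 360°k)/5 for k = 0, 1, ..., 4
Compute each root as (root modulus)(cos θ_k + i sin θ_k) using full-precision intermediates, then round to 4 decimal places.
Roots: 1.0323 + 1.1962i, -0.8187 + 1.3514i, -1.5383 - 0.3610i, -0.1320 - 1.5745i, 1.4567 - 0.6121i


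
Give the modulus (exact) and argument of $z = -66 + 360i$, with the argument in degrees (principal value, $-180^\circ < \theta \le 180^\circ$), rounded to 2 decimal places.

|z| = sqrt((-66)^2 + 360^2) = 366
arg(z) = arctan(b/a) = arctan(360/-66) (quadrant-adjusted) = 100.39°


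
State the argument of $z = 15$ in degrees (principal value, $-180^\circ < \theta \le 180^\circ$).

b = 0 and a > 0, so z lies on the positive real axis: θ = 0°


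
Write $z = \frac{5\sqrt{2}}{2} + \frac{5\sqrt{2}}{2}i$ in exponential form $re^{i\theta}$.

r = |z| = sqrt((5*sqrt(2)/2)^2 + (5*sqrt(2)/2)^2) = sqrt(25/2 + 25/2) = sqrt(25) = 5
θ = arctan(b/a) = arctan(3.5355/3.5355) (quadrant-adjusted) = 45° = π/4
z = 5e^(i*π/4)


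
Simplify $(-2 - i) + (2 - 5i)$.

(-2 + 2) + (-1 + (-5))i = -6i


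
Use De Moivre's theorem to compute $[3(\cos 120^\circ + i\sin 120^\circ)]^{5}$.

By De Moivre: z^n = r^n(cos(nθ) + i sin(nθ))
= 3^5(cos(5*120°) + i sin(5*120°))
= 243(cos 240° + i sin 240°)
= -243/2 - (243*sqrt(3)/2)i


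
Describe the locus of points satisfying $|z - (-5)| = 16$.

|z - z0| = r describes a circle centered at z0 with radius r
Here z0 = -5 and r = 16
Locus: Circle centered at (-5, 0) with radius 16


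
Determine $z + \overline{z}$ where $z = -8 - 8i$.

z + conjugate(z) = (a + bi) + (a - bi) = 2a
= 2 * (-8) = -16


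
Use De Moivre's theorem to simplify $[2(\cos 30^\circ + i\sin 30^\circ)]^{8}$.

By De Moivre: z^n = r^n(cos(nθ) + i sin(nθ))
= 2^8(cos(8*30°) + i sin(8*30°))
= 256(cos 240° + i sin 240°)
= -128 - 128*sqrt(3)i


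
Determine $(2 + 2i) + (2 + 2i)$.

(2 + 2) + (2 + 2)i = 4 + 4i


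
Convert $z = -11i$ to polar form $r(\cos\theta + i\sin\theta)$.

r = |z| = sqrt(a^2 + b^2) = sqrt((0)^2 + (-11)^2) = sqrt(0 + 121) = sqrt(121) = 11
a = 0 and b < 0, so z lies on the negative imaginary axis: θ = 270°
z = 11(cos 270° + i sin 270°)


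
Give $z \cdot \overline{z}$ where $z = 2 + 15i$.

z * conjugate(z) = |z|^2 = a^2 + b^2
= 2^2 + 15^2 = 229


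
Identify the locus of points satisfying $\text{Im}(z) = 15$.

Im(z) = y where z = x + yi; the equation y = 15 is satisfied by all points with that y-coordinate
Locus: Horizontal line y = 15


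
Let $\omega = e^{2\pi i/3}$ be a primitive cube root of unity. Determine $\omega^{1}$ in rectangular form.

ω^1 = e^(2πi·1/3) = e^(i·2π/3)
= cos(2π/3) + i sin(2π/3)
= -1/2 + (sqrt(3)/2)i


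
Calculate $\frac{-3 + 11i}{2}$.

Divisor is real, so divide each part by 2:
= -3/2 + (11/2)i


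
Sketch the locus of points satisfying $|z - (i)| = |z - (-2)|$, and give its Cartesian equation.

|z - z1| = |z - z2| means z is equidistant from z1 and z2,
i.e. the perpendicular bisector of the segment from (0, 1) to (-2, 0) (midpoint (-1, 1/2)).
With z = x + yi, square both sides:
(x - 0)^2 + (y - 1)^2 = (x - (-2))^2 + (y - 0)^2
The x^2 and y^2 terms cancel: -4x + (-2)y = 4 - 1 = 3
Simplify: 4x + 2y = -3
Locus: Perpendicular bisector of the segment from (0, 1) to (-2, 0): the line 4x + 2y = -3


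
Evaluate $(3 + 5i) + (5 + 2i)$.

(3 + 5) + (5 + 2)i = 8 + 7i


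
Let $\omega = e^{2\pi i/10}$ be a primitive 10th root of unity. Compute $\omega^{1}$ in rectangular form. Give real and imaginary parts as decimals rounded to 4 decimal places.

ω^1 = e^(2πi·1/10) = e^(i·1π/5)
= cos(1π/5) + i sin(1π/5)
= 0.8090 + 0.5878i


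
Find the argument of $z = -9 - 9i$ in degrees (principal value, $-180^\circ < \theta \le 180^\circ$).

θ = arctan(b/a) = arctan(-9/-9) (quadrant-adjusted) = -135°


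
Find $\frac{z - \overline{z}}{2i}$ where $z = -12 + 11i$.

z - conjugate(z) = 2bi
(z - conjugate(z))/(2i) = 2bi/(2i) = b = 11


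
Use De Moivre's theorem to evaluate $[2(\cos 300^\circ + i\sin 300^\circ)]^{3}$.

By De Moivre: z^n = r^n(cos(nθ) + i sin(nθ))
= 2^3(cos(3*300°) + i sin(3*300°))
= 8(cos 180° + i sin 180°)
= -8


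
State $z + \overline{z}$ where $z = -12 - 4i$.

z + conjugate(z) = (a + bi) + (a - bi) = 2a
= 2 * (-12) = -24


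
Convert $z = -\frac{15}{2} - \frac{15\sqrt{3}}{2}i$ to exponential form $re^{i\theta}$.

r = |z| = sqrt((-15/2)^2 + (-15*sqrt(3)/2)^2) = sqrt(225/4 + 675/4) = sqrt(225) = 15
θ = arctan(b/a) = arctan(-12.9904/-7.5) (quadrant-adjusted) = -120° = -2π/3
z = 15e^(-i*2π/3)


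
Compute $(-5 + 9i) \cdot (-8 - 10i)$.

(a1*a2 - b1*b2) + (a1*b2 + b1*a2)i
= (40 - (-90)) + (50 + (-72))i
= 130 - 22i


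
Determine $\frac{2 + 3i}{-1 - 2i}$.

Multiply numerator and denominator by conjugate (-1 + 2i):
= (2 + 3i)(-1 + 2i) / ((-1)^2 + (-2)^2)
= (-8 + i) / 5
= -8/5 + (1/5)i


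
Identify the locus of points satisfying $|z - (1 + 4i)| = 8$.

|z - z0| = r describes a circle centered at z0 with radius r
Here z0 = 1 + 4i and r = 8
Locus: Circle centered at (1, 4) with radius 8


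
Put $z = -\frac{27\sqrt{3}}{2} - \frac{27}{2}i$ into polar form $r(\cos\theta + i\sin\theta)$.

r = |z| = sqrt(a^2 + b^2) = sqrt((-27*sqrt(3)/2)^2 + (-27/2)^2) = sqrt(2187/4 + 729/4) = sqrt(729) = 27
θ = arctan(b/a) = arctan(-13.5/-23.3827) (quadrant-adjusted) = 210°
z = 27(cos 210° + i sin 210°)


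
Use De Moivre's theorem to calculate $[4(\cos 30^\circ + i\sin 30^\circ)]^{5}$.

By De Moivre: z^n = r^n(cos(nθ) + i sin(nθ))
= 4^5(cos(5*30°) + i sin(5*30°))
= 1024(cos 150° + i sin 150°)
= -512*sqrt(3) + 512i


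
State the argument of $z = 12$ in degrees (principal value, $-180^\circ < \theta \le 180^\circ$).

b = 0 and a > 0, so z lies on the positive real axis: θ = 0°


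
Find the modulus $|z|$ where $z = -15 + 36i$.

|z| = sqrt(a^2 + b^2) = sqrt((-15)^2 + 36^2) = sqrt(1521) = 39


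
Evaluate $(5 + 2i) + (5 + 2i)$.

(5 + 5) + (2 + 2)i = 10 + 4i


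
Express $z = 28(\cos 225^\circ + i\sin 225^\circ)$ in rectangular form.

a = r cos θ = 28 * -sqrt(2)/2 = -14*sqrt(2)
b = r sin θ = 28 * -sqrt(2)/2 = -14*sqrt(2)
z = -14*sqrt(2) - 14*sqrt(2)i


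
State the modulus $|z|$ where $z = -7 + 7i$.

|z| = sqrt(a^2 + b^2) = sqrt((-7)^2 + 7^2) = sqrt(98) = sqrt(98)


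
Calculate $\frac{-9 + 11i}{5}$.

Divisor is real, so divide each part by 5:
= -9/5 + (11/5)i


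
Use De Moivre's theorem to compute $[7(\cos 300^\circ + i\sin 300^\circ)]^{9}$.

By De Moivre: z^n = r^n(cos(nθ) + i sin(nθ))
= 7^9(cos(9*300°) + i sin(9*300°))
= 40353607(cos 180° + i sin 180°)
= -40353607


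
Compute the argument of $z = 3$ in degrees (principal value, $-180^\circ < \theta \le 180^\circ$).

b = 0 and a > 0, so z lies on the positive real axis: θ = 0°


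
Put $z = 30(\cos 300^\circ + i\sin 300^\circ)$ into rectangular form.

a = r cos θ = 30 * 1/2 = 15
b = r sin θ = 30 * -sqrt(3)/2 = -15*sqrt(3)
z = 15 - 15*sqrt(3)i


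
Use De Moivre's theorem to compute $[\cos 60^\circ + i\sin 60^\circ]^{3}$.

By De Moivre: z^n = r^n(cos(nθ) + i sin(nθ))
= 1^3(cos(3*60°) + i sin(3*60°))
= 1(cos 180° + i sin 180°)
= -1


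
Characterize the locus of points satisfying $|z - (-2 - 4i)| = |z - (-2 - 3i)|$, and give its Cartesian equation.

|z - z1| = |z - z2| means z is equidistant from z1 and z2,
i.e. the perpendicular bisector of the segment from (-2, -4) to (-2, -3) (midpoint (-2, -7/2)).
With z = x + yi, square both sides:
(x - (-2))^2 + (y - (-4))^2 = (x - (-2))^2 + (y - (-3))^2
The x^2 and y^2 terms cancel: 0x + 2y = 13 - 20 = -7
Simplify: y = -7/2
Locus: Perpendicular bisector of the segment from (-2, -4) to (-2, -3): the line y = -7/2


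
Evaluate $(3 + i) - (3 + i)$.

(3 - 3) + (1 - 1)i = 0


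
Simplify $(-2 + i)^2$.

(a + bi)^2 = a^2 - b^2 + 2abi
= (-2)^2 - 1^2 + 2*(-2)*1i
= 3 - 4i


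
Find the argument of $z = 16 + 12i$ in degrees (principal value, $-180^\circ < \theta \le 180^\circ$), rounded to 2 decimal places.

θ = arctan(b/a) = arctan(12/16) (quadrant-adjusted) = 36.87°


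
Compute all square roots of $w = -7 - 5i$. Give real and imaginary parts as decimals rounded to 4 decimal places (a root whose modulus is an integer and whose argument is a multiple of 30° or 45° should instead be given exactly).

|w| = sqrt(74) ≈ 8.602325, arg(w) ≈ 215.537678°
Root modulus = sqrt(74)^(1/2) ≈ 2.932972
Root arguments: θ_k = (arg(w) + 360°k)/2 for k = 0, 1, ..., 1
Compute each root as (root modulus)(cos θ_k + i sin θ_k) using full-precision intermediates, then round to 4 decimal places.
Roots: -0.8951 + 2.7931i, 0.8951 - 2.7931i


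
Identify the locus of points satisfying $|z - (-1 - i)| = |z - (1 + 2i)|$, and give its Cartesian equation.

|z - z1| = |z - z2| means z is equidistant from z1 and z2,
i.e. the perpendicular bisector of the segment from (-1, -1) to (1, 2) (midpoint (0, 1/2)).
With z = x + yi, square both sides:
(x - (-1))^2 + (y - (-1))^2 = (x - 1)^2 + (y - 2)^2
The x^2 and y^2 terms cancel: 4x + 6y = 5 - 2 = 3
Simplify: 4x + 6y = 3
Locus: Perpendicular bisector of the segment from (-1, -1) to (1, 2): the line 4x + 6y = 3


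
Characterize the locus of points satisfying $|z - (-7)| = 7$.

|z - z0| = r describes a circle centered at z0 with radius r
Here z0 = -7 and r = 7
Locus: Circle centered at (-7, 0) with radius 7


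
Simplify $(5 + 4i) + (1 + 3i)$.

(5 + 1) + (4 + 3)i = 6 + 7i


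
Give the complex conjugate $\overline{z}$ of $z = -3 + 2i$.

If z = a + bi, then conjugate(z) = a - bi
conjugate(-3 + 2i) = -3 - 2i


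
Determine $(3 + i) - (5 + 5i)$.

(3 - 5) + (1 - 5)i = -2 - 4i


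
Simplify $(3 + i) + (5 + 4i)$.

(3 + 5) + (1 + 4)i = 8 + 5i


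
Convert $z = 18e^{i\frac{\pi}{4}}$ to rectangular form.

a = r cos θ = 18 * sqrt(2)/2 = 9*sqrt(2)
b = r sin θ = 18 * sqrt(2)/2 = 9*sqrt(2)
z = 9*sqrt(2) + 9*sqrt(2)i


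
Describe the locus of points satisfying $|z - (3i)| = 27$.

|z - z0| = r describes a circle centered at z0 with radius r
Here z0 = 3i and r = 27
Locus: Circle centered at (0, 3) with radius 27


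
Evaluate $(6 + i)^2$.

(a + bi)^2 = a^2 - b^2 + 2abi
= 6^2 - 1^2 + 2*6*1i
= 35 + 12i


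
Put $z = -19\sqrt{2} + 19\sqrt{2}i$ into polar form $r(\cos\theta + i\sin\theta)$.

r = |z| = sqrt(a^2 + b^2) = sqrt((-19*sqrt(2))^2 + (19*sqrt(2))^2) = sqrt(722 + 722) = sqrt(1444) = 38
θ = arctan(b/a) = arctan(26.8701/-26.8701) (quadrant-adjusted) = 135°
z = 38(cos 135° + i sin 135°)


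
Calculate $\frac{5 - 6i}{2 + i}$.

Multiply numerator and denominator by conjugate (2 - i):
= (5 - 6i)(2 - i) / (2^2 + 1^2)
= (4 - 17i) / 5
= 4/5 - (17/5)i


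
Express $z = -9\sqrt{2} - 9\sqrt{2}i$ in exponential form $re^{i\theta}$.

r = |z| = sqrt((-9*sqrt(2))^2 + (-9*sqrt(2))^2) = sqrt(162 + 162) = sqrt(324) = 18
θ = arctan(b/a) = arctan(-12.7279/-12.7279) (quadrant-adjusted) = -135° = -3π/4
z = 18e^(-i*3π/4)


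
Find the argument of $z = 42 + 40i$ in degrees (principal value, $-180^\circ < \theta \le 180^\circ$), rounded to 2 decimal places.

θ = arctan(b/a) = arctan(40/42) (quadrant-adjusted) = 43.60°


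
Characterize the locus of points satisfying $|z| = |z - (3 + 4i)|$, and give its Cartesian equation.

|z - z1| = |z - z2| means z is equidistant from z1 and z2,
i.e. the perpendicular bisector of the segment from (0, 0) to (3, 4) (midpoint (3/2, 2)).
With z = x + yi, square both sides:
(x - 0)^2 + (y - 0)^2 = (x - 3)^2 + (y - 4)^2
The x^2 and y^2 terms cancel: 6x + 8y = 25 - 0 = 25
Simplify: 6x + 8y = 25
Locus: Perpendicular bisector of the segment from (0, 0) to (3, 4): the line 6x + 8y = 25


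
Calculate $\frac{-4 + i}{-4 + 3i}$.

Multiply numerator and denominator by conjugate (-4 - 3i):
= (-4 + i)(-4 - 3i) / ((-4)^2 + 3^2)
= (19 + 8i) / 25
= 19/25 + (8/25)i


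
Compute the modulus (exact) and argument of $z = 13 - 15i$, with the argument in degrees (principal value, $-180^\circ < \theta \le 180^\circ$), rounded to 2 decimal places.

|z| = sqrt(13^2 + (-15)^2) = sqrt(394)
arg(z) = arctan(b/a) = arctan(-15/13) (quadrant-adjusted) = -49.09°


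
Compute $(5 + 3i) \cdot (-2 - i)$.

(a1*a2 - b1*b2) + (a1*b2 + b1*a2)i
= (-10 - (-3)) + (-5 + (-6))i
= -7 - 11i


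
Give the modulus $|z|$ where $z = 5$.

|z| = sqrt(a^2 + b^2) = sqrt(5^2 + 0^2) = sqrt(25) = 5


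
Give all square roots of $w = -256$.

|w| = 256, arg(w) = 180°
Root modulus = 256^(1/2) = 16
Root arguments: θ_k = (180° + 360°k)/2 for k = 0, 1, ..., 1
Roots: 16i, -16i


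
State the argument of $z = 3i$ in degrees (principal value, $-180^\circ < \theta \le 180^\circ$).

a = 0 and b > 0, so z lies on the positive imaginary axis: θ = 90°


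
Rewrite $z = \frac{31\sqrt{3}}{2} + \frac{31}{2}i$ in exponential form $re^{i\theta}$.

r = |z| = sqrt((31*sqrt(3)/2)^2 + (31/2)^2) = sqrt(2883/4 + 961/4) = sqrt(961) = 31
θ = arctan(b/a) = arctan(15.5/26.8468) (quadrant-adjusted) = 30° = π/6
z = 31e^(i*π/6)


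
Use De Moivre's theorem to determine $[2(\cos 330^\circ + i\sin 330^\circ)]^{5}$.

By De Moivre: z^n = r^n(cos(nθ) + i sin(nθ))
= 2^5(cos(5*330°) + i sin(5*330°))
= 32(cos 210° + i sin 210°)
= -16*sqrt(3) - 16i


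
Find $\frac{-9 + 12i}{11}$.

Divisor is real, so divide each part by 11:
= -9/11 + (12/11)i


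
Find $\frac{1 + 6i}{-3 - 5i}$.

Multiply numerator and denominator by conjugate (-3 + 5i):
= (1 + 6i)(-3 + 5i) / ((-3)^2 + (-5)^2)
= (-33 - 13i) / 34
= -33/34 - (13/34)i


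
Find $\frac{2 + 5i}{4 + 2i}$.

Multiply numerator and denominator by conjugate (4 - 2i):
= (2 + 5i)(4 - 2i) / (4^2 + 2^2)
= (18 + 16i) / 20
Divide through by 2: (9 + 8i) / 10
= 9/10 + (4/5)i


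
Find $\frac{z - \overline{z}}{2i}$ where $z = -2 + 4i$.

z - conjugate(z) = 2bi
(z - conjugate(z))/(2i) = 2bi/(2i) = b = 4


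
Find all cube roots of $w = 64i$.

|w| = 64, arg(w) = 90°
Root modulus = 64^(1/3) = 4
Root arguments: θ_k = (90° + 360°k)/3 for k = 0, 1, ..., 2
Roots: 2*sqrt(3) + 2i, -2*sqrt(3) + 2i, -4i
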